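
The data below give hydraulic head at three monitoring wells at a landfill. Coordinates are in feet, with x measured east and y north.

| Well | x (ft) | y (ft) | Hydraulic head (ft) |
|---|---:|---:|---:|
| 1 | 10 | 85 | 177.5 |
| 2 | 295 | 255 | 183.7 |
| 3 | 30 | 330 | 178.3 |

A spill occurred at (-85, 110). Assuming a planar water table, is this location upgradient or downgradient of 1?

Three-point gradient (reference 1): Δ to 2 = (285, 170, +6.2), Δ to 3 = (20, 245, +0.8).
∂h/∂x = +0.02082, ∂h/∂y = +0.001566 (det = 66425).
Head at (-85, 110) = 177.5 + (+0.02082)·(-95) + (+0.001566)·(25) = 175.56 ft.
That is lower than the 177.5 ft at 1, so the point is downgradient.

downgradient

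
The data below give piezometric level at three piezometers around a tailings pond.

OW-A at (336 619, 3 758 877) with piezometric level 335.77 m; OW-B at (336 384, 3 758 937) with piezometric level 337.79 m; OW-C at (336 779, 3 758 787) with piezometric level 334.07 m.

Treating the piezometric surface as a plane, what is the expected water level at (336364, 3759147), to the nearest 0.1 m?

339.3 m

Differences from OW-A: to OW-B (Δx, Δy, Δh) = (-235, 60, +2.02); to OW-C = (160, -90, -1.70).
Determinant of the coordinate differences = (-235)·(-90) − 160·60 = 11550.
∂h/∂x = [(+2.02)·(-90) − (-1.70)·60] / 11550 = -0.006909
∂h/∂y = [(-235)·(-1.70) − 160·(+2.02)] / 11550 = +0.006606
h(336364, 3759147) = 335.77 + (-0.006909)·(-255) + (+0.006606)·(270) = 335.77 +1.762 +1.784 = 339.315 m.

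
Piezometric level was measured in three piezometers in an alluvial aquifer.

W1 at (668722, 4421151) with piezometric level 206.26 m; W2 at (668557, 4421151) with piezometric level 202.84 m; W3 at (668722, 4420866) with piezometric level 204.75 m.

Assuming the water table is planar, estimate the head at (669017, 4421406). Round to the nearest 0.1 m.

∂h/∂x = (202.84 − 206.26) / (668557 − 668722) = +0.02073
∂h/∂y = (204.75 − 206.26) / (4420866 − 4421151) = +0.005298
h(669017, 4421406) = 206.26 + (+0.02073)·(295) + (+0.005298)·(255) = 206.26 +6.115 +1.351 = 213.726 m.

213.7 m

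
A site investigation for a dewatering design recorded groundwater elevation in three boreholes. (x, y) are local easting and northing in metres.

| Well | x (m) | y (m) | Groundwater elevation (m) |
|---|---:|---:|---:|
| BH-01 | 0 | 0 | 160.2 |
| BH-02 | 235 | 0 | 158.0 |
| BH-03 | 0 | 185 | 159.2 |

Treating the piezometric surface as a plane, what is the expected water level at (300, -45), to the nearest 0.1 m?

∂h/∂x = (158.0 − 160.2) / (235 − 0) = -0.009362
∂h/∂y = (159.2 − 160.2) / (185 − 0) = -0.005405
h(300, -45) = 160.2 + (-0.009362)·(300) + (-0.005405)·(-45) = 160.2 -2.809 +0.243 = 157.635 m.

157.6 m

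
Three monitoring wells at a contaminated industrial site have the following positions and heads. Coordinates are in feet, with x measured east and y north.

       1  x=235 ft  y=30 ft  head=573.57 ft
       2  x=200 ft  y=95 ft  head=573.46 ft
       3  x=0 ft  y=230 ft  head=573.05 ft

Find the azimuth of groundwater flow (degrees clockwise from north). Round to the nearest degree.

Differences from 1: to 2 (Δx, Δy, Δh) = (-35, 65, -0.11); to 3 = (-235, 200, -0.52).
Solve a·Δx + b·Δy = Δh: det = (-35)·200 − (-235)·65 = 8275.
∂h/∂x = [(-0.11)·200 − (-0.52)·65] / 8275 = +0.001426
∂h/∂y = [(-35)·(-0.52) − (-235)·(-0.11)] / 8275 = -0.0009245
Flow direction (−∇h) has components (-0.001426 E, +0.0009245 N).
Azimuth = atan2(E, N) = atan2(-0.001426, +0.0009245) = 303.0° ≈ 303°.

303°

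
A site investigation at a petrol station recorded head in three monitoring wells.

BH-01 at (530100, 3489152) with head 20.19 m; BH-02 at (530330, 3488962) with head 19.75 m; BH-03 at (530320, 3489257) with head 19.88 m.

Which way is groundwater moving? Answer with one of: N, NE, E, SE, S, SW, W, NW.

E

Three-point gradient (reference BH-01): Δ to BH-02 = (230, -190, -0.44), Δ to BH-03 = (220, 105, -0.31).
∂h/∂x = -0.001594, ∂h/∂y = +0.0003867 (det = 65950).
Flow = −∇h = (+0.001594 east, -0.0003867 north), which points east.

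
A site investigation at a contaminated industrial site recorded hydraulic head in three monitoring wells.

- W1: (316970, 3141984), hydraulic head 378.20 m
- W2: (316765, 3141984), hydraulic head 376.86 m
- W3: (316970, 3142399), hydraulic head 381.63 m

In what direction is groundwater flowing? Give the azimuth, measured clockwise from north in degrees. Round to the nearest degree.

218°

∂h/∂x = (376.86 − 378.20) / (316765 − 316970) = +0.006537
∂h/∂y = (381.63 − 378.20) / (3142399 − 3141984) = +0.008265
Flow direction (−∇h) has components (-0.006537 E, -0.008265 N).
Azimuth = atan2(E, N) = atan2(-0.006537, -0.008265) = 218.3° ≈ 218°.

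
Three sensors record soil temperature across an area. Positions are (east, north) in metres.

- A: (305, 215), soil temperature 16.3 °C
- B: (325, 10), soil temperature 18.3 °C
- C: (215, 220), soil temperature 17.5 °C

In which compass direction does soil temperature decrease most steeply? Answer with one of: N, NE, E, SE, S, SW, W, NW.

NE

Taking A as reference: B−A = (20, -205, +2.0); C−A = (-90, 5, +1.2).
Determinant of the coordinate differences = 20·5 − (-90)·(-205) = -18350.
∂T/∂x = [(+2.0)·5 − (+1.2)·(-205)] / -18350 = -0.01395
∂T/∂y = [20·(+1.2) − (-90)·(+2.0)] / -18350 = -0.01112
Steepest decrease is along −∇f = (+0.01395 E, +0.01112 N) → northeast.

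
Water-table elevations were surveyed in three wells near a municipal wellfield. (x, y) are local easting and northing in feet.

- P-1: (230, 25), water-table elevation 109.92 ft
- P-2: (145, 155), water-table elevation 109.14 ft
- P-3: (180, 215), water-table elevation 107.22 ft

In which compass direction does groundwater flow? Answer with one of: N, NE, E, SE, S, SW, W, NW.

NE

With h = a·x + b·y + c and P-1 as origin, the differences give:
  (-85)·a + 130·b = -0.78
  (-50)·a + 190·b = -2.70
Eliminate b (×190 and ×130, subtract): -9650·a = 202.800 → a = ∂h/∂x = -0.02102
Back-substitute: b = ∂h/∂y = -0.01974.
Flow = −∇h = (+0.02102 east, +0.01974 north), which points northeast.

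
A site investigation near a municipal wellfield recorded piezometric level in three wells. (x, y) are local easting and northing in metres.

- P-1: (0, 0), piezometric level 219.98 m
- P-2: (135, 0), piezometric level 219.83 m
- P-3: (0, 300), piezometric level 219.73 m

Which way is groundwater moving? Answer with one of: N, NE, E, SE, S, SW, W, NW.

∂h/∂x = (219.83 − 219.98) / (135 − 0) = -0.001111
∂h/∂y = (219.73 − 219.98) / (300 − 0) = -0.0008333
Flow = −∇h = (+0.001111 east, +0.0008333 north), which points northeast.

NE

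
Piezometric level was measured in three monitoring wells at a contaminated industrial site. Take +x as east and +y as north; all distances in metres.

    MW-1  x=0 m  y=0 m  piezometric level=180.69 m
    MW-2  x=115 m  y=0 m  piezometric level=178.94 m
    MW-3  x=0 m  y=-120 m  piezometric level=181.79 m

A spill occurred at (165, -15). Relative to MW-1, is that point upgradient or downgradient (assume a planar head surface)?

downgradient

∂h/∂x = (178.94 − 180.69) / (115 − 0) = -0.01522
∂h/∂y = (181.79 − 180.69) / (-120 − 0) = -0.009167
Head at (165, -15) = 180.69 + (-0.01522)·(165) + (-0.009167)·(-15) = 178.32 m.
That is lower than the 180.69 m at MW-1, so the point is downgradient.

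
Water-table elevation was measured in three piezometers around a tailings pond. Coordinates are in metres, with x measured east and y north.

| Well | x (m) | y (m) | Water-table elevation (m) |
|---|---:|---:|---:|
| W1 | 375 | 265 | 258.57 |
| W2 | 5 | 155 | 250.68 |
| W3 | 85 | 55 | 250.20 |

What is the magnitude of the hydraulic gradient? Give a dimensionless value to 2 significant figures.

0.024

Three-point gradient (reference W1): Δ to W2 = (-370, -110, -7.89), Δ to W3 = (-290, -210, -8.37).
∂h/∂x = +0.01607, ∂h/∂y = +0.01766 (det = 45800).
|∇h| = √(0.01607² + 0.01766²) = 0.02388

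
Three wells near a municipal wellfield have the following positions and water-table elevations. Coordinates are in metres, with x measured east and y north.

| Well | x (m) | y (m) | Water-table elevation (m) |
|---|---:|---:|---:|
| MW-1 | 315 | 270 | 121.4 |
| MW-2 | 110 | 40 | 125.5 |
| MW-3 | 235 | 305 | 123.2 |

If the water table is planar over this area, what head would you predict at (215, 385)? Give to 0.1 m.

123.8 m

Differences from MW-1: to MW-2 (Δx, Δy, Δh) = (-205, -230, +4.1); to MW-3 = (-80, 35, +1.8).
Determinant of the coordinate differences = (-205)·35 − (-80)·(-230) = -25575.
∂h/∂x = [(+4.1)·35 − (+1.8)·(-230)] / -25575 = -0.02180
∂h/∂y = [(-205)·(+1.8) − (-80)·(+4.1)] / -25575 = +0.001603
h(215, 385) = 121.4 + (-0.02180)·(-100) + (+0.001603)·(115) = 121.4 +2.180 +0.184 = 123.764 m.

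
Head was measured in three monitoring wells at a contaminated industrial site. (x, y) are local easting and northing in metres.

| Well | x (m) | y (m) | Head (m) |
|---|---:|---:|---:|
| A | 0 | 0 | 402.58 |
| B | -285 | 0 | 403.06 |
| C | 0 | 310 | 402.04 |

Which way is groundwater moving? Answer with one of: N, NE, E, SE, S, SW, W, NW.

NE

∂h/∂x = (403.06 − 402.58) / (-285 − 0) = -0.001684
∂h/∂y = (402.04 − 402.58) / (310 − 0) = -0.001742
Flow = −∇h = (+0.001684 east, +0.001742 north), which points northeast.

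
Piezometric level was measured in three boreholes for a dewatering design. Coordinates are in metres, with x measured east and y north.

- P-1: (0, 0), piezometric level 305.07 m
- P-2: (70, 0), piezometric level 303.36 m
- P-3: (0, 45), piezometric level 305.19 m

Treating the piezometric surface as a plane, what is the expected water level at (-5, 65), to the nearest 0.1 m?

∂h/∂x = (303.36 − 305.07) / (70 − 0) = -0.02443
∂h/∂y = (305.19 − 305.07) / (45 − 0) = +0.002667
h(-5, 65) = 305.07 + (-0.02443)·(-5) + (+0.002667)·(65) = 305.07 +0.122 +0.173 = 305.365 m.

305.4 m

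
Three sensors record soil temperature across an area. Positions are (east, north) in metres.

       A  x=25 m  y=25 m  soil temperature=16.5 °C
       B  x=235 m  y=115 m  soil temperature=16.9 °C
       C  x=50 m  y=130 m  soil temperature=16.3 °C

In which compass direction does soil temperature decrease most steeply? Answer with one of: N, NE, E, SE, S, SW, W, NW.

NW

Taking A as reference: B−A = (210, 90, +0.4); C−A = (25, 105, -0.2).
Determinant of the coordinate differences = 210·105 − 25·90 = 19800.
∂T/∂x = [(+0.4)·105 − (-0.2)·90] / 19800 = +0.003030
∂T/∂y = [210·(-0.2) − 25·(+0.4)] / 19800 = -0.002626
Steepest decrease is along −∇f = (-0.003030 E, +0.002626 N) → northwest.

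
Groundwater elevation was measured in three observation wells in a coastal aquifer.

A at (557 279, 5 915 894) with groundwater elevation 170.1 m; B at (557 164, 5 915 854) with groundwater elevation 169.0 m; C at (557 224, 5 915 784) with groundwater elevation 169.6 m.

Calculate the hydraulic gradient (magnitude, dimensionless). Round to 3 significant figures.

0.00967

With h = a·x + b·y + c and A as origin, the differences give:
  (-115)·a + (-40)·b = -1.1
  (-55)·a + (-110)·b = -0.5
Eliminate b (×(-110) and ×(-40), subtract): 10450·a = 101.00 → a = ∂h/∂x = +0.009665
Back-substitute: b = ∂h/∂y = -0.0002871.
|∇h| = √(0.009665² + -0.0002871²) = 0.009669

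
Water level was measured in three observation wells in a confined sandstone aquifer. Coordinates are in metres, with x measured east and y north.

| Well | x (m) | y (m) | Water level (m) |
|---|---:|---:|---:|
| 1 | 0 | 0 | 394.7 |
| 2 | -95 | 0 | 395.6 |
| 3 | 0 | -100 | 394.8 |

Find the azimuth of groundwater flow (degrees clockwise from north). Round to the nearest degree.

084°

∂h/∂x = (395.6 − 394.7) / (-95 − 0) = -0.009474
∂h/∂y = (394.8 − 394.7) / (-100 − 0) = -0.001000
Flow direction (−∇h) has components (+0.009474 E, +0.001000 N).
Azimuth = atan2(E, N) = atan2(+0.009474, +0.001000) = 84.0° ≈ 084°.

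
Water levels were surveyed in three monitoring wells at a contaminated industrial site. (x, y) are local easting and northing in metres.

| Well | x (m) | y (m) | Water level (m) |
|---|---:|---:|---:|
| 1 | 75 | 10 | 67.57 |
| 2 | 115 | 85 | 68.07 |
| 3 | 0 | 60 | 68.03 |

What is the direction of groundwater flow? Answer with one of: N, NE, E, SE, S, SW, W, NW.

With h = a·x + b·y + c and 1 as origin, the differences give:
  40·a + 75·b = +0.50
  (-75)·a + 50·b = +0.46
Eliminate b (×50 and ×75, subtract): 7625·a = -9.500 → a = ∂h/∂x = -0.001246
Back-substitute: b = ∂h/∂y = +0.007331.
Flow = −∇h = (+0.001246 east, -0.007331 north), which points south.

S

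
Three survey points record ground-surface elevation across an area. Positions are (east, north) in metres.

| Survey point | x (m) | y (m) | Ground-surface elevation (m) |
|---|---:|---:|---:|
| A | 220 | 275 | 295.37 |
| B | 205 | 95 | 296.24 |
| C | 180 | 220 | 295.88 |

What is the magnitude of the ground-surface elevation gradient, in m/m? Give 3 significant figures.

Three-point gradient (reference A): Δ to B = (-15, -180, +0.87), Δ to C = (-40, -55, +0.51).
∂z/∂x = -0.006894, ∂z/∂y = -0.004259 (det = -6375).
|∇f| = √(-0.006894² + -0.004259²) = 0.008103 m/m

0.00810 m/m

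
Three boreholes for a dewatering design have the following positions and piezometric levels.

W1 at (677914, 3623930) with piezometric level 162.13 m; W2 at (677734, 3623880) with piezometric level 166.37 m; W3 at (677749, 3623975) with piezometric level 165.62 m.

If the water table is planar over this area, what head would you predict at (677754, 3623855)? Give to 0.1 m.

166.0 m

Taking W1 as reference: W2−W1 = (-180, -50, +4.24); W3−W1 = (-165, 45, +3.49).
Solve a·Δx + b·Δy = Δh: det = (-180)·45 − (-165)·(-50) = -16350.
∂h/∂x = [(+4.24)·45 − (+3.49)·(-50)] / -16350 = -0.02234
∂h/∂y = [(-180)·(+3.49) − (-165)·(+4.24)] / -16350 = -0.004367
h(677754, 3623855) = 162.13 + (-0.02234)·(-160) + (-0.004367)·(-75) = 162.13 +3.575 +0.328 = 166.032 m.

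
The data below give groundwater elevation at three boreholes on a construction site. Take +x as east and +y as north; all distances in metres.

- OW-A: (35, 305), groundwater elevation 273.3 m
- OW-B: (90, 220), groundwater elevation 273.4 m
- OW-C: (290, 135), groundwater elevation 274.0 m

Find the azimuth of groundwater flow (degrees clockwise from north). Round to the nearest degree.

253°

Taking OW-A as reference: OW-B−OW-A = (55, -85, +0.1); OW-C−OW-A = (255, -170, +0.7).
Solve a·Δx + b·Δy = Δh: det = 55·(-170) − 255·(-85) = 12325.
∂h/∂x = [(+0.1)·(-170) − (+0.7)·(-85)] / 12325 = +0.003448
∂h/∂y = [55·(+0.7) − 255·(+0.1)] / 12325 = +0.001055
Flow direction (−∇h) has components (-0.003448 E, -0.001055 N).
Azimuth = atan2(E, N) = atan2(-0.003448, -0.001055) = 253.0° ≈ 253°.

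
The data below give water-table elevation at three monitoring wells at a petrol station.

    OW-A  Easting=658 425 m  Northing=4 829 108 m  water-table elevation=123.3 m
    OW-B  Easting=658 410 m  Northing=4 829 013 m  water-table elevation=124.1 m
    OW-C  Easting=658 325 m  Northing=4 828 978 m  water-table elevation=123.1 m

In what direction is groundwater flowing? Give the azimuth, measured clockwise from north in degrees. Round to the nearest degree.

304°

Differences from OW-A: to OW-B (Δx, Δy, Δh) = (-15, -95, +0.8); to OW-C = (-100, -130, -0.2).
Solve a·Δx + b·Δy = Δh: det = (-15)·(-130) − (-100)·(-95) = -7550.
∂h/∂x = [(+0.8)·(-130) − (-0.2)·(-95)] / -7550 = +0.01629
∂h/∂y = [(-15)·(-0.2) − (-100)·(+0.8)] / -7550 = -0.01099
Flow direction (−∇h) has components (-0.01629 E, +0.01099 N).
Azimuth = atan2(E, N) = atan2(-0.01629, +0.01099) = 304.0° ≈ 304°.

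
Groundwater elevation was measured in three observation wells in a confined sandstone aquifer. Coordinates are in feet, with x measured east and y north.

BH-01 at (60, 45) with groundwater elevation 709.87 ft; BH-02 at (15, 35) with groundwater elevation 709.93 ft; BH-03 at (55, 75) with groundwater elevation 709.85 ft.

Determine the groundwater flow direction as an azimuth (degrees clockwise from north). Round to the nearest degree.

053°

With h = a·x + b·y + c and BH-01 as origin, the differences give:
  (-45)·a + (-10)·b = +0.06
  (-5)·a + 30·b = -0.02
Eliminate b (×30 and ×(-10), subtract): -1400·a = 1.600 → a = ∂h/∂x = -0.001143
Back-substitute: b = ∂h/∂y = -0.0008571.
Flow direction (−∇h) has components (+0.001143 E, +0.0008571 N).
Azimuth = atan2(E, N) = atan2(+0.001143, +0.0008571) = 53.1° ≈ 053°.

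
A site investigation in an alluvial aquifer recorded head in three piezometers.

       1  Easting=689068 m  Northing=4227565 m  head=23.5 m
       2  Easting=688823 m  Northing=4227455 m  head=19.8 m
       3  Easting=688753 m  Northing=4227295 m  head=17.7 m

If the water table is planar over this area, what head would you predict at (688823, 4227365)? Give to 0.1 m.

19.1 m

Taking 1 as reference: 2−1 = (-245, -110, -3.7); 3−1 = (-315, -270, -5.8).
Determinant of the coordinate differences = (-245)·(-270) − (-315)·(-110) = 31500.
∂h/∂x = [(-3.7)·(-270) − (-5.8)·(-110)] / 31500 = +0.01146
∂h/∂y = [(-245)·(-5.8) − (-315)·(-3.7)] / 31500 = +0.008111
h(688823, 4227365) = 23.5 + (+0.01146)·(-245) + (+0.008111)·(-200) = 23.5 -2.808 -1.622 = 19.070 m.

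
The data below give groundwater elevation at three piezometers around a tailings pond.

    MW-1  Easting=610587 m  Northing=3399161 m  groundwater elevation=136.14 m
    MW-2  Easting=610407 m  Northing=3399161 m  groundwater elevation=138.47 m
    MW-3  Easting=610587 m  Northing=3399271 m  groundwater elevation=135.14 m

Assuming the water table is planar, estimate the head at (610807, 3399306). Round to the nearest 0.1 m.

132.0 m

∂h/∂x = (138.47 − 136.14) / (610407 − 610587) = -0.01294
∂h/∂y = (135.14 − 136.14) / (3399271 − 3399161) = -0.009091
h(610807, 3399306) = 136.14 + (-0.01294)·(220) + (-0.009091)·(145) = 136.14 -2.848 -1.318 = 131.974 m.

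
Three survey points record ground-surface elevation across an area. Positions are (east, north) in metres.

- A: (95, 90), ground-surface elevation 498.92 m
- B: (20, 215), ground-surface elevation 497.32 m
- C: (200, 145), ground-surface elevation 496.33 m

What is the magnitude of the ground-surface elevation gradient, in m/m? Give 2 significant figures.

Differences from A: to B (Δx, Δy, Δh) = (-75, 125, -1.60); to C = (105, 55, -2.59).
Determinant of the coordinate differences = (-75)·55 − 105·125 = -17250.
∂z/∂x = [(-1.60)·55 − (-2.59)·125] / -17250 = -0.01367
∂z/∂y = [(-75)·(-2.59) − 105·(-1.60)] / -17250 = -0.02100
|∇f| = √(-0.01367² + -0.02100²) = 0.02506 m/m

0.025 m/m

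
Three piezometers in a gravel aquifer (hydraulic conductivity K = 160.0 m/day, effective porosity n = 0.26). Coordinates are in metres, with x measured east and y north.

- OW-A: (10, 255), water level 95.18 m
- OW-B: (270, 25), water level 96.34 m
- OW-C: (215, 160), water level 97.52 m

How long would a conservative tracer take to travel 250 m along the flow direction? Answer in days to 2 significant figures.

Three-point gradient (reference OW-A): Δ to OW-B = (260, -230, +1.16), Δ to OW-C = (205, -95, +2.34).
∂h/∂x = +0.01906, ∂h/∂y = +0.01651 (det = 22450).
|∇h| = √(0.01906² + 0.01651²) = 0.02522
Seepage velocity v = K·i/n = 160.0 × 0.02522 / 0.26 = 15.52 m/day.
t = 250 / 15.52 = 16.11 days.

16 days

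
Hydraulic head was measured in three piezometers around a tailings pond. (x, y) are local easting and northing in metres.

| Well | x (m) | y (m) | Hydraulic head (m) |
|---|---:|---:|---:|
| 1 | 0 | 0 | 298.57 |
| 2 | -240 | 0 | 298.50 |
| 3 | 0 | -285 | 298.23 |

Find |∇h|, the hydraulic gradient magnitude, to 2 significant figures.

∂h/∂x = (298.50 − 298.57) / (-240 − 0) = +0.0002917
∂h/∂y = (298.23 − 298.57) / (-285 − 0) = +0.001193
|∇h| = √(0.0002917² + 0.001193²) = 0.001228

0.0012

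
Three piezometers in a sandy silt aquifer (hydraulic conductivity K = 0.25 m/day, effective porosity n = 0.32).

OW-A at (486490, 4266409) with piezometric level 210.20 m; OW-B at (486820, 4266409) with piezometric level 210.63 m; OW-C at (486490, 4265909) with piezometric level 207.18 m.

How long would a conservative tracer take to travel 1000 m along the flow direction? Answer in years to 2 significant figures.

∂h/∂x = (210.63 − 210.20) / (486820 − 486490) = +0.001303
∂h/∂y = (207.18 − 210.20) / (4265909 − 4266409) = +0.006040
|∇h| = √(0.001303² + 0.006040²) = 0.006179
Seepage velocity v = K·i/n = 0.25 × 0.006179 / 0.32 = 0.004827 m/day.
t = 1000 / 0.004827 = 2.072e+05 days = 567 years.

570 years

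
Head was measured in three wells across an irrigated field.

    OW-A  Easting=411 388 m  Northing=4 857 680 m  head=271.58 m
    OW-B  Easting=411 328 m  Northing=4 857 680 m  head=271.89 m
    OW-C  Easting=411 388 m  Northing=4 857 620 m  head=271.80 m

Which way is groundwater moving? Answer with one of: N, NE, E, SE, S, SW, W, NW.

∂h/∂x = (271.89 − 271.58) / (411328 − 411388) = -0.005167
∂h/∂y = (271.80 − 271.58) / (4857620 − 4857680) = -0.003667
Flow = −∇h = (+0.005167 east, +0.003667 north), which points northeast.

NE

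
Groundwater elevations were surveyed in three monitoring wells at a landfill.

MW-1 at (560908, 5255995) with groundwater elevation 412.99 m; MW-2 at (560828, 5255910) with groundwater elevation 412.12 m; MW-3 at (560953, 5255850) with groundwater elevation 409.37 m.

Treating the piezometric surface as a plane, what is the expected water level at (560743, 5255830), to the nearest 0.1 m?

411.4 m

With h = a·x + b·y + c and MW-1 as origin, the differences give:
  (-80)·a + (-85)·b = -0.87
  45·a + (-145)·b = -3.62
Eliminate b (×(-145) and ×(-85), subtract): 15425·a = -181.550 → a = ∂h/∂x = -0.01177
Back-substitute: b = ∂h/∂y = +0.02131.
h(560743, 5255830) = 412.99 + (-0.01177)·(-165) + (+0.02131)·(-165) = 412.99 +1.942 -3.517 = 411.415 m.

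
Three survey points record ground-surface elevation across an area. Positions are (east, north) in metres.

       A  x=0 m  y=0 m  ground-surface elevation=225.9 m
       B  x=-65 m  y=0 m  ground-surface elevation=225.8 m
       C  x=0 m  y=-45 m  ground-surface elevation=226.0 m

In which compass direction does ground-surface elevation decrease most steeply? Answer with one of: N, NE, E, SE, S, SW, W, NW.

NW

∂z/∂x = (225.8 − 225.9) / (-65 − 0) = +0.001538
∂z/∂y = (226.0 − 225.9) / (-45 − 0) = -0.002222
Steepest decrease is along −∇f = (-0.001538 E, +0.002222 N) → northwest.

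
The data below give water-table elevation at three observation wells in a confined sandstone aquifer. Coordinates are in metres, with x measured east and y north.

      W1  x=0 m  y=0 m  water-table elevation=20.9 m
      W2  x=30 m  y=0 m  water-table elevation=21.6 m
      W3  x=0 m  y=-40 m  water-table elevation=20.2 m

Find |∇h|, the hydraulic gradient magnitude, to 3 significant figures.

0.0292

∂h/∂x = (21.6 − 20.9) / (30 − 0) = +0.02333
∂h/∂y = (20.2 − 20.9) / (-40 − 0) = +0.01750
|∇h| = √(0.02333² + 0.01750²) = 0.02916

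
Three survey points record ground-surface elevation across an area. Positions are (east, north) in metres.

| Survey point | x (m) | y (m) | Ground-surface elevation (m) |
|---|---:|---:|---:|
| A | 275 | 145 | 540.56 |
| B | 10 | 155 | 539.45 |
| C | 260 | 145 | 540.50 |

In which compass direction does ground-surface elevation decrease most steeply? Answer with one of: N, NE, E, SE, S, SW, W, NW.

Taking A as reference: B−A = (-265, 10, -1.11); C−A = (-15, 0, -0.06).
Solve a·Δx + b·Δy = Δz: det = (-265)·0 − (-15)·10 = 150.
∂z/∂x = [(-1.11)·0 − (-0.06)·10] / 150 = +0.004000
∂z/∂y = [(-265)·(-0.06) − (-15)·(-1.11)] / 150 = -0.005000
Steepest decrease is along −∇f = (-0.004000 E, +0.005000 N) → northwest.

NW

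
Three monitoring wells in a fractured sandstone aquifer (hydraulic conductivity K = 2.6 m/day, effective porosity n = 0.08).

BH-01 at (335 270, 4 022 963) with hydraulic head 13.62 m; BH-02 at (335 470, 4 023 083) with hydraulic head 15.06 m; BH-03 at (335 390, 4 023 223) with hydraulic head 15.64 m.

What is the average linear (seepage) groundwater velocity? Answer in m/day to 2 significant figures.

0.23 m/day

Three-point gradient (reference BH-01): Δ to BH-02 = (200, 120, +1.44), Δ to BH-03 = (120, 260, +2.02).
∂h/∂x = +0.003511, ∂h/∂y = +0.006149 (det = 37600).
|∇h| = √(0.003511² + 0.006149²) = 0.007081
Seepage velocity v = K·i/n = 2.6 × 0.007081 / 0.08 = 0.2301 m/day.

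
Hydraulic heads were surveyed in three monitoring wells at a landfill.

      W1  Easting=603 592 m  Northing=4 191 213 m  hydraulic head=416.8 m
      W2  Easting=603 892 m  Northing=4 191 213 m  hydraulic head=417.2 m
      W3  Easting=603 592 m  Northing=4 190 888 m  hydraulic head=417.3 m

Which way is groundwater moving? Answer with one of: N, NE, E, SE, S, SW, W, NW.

NW

∂h/∂x = (417.2 − 416.8) / (603892 − 603592) = +0.001333
∂h/∂y = (417.3 − 416.8) / (4190888 − 4191213) = -0.001538
Flow = −∇h = (-0.001333 east, +0.001538 north), which points northwest.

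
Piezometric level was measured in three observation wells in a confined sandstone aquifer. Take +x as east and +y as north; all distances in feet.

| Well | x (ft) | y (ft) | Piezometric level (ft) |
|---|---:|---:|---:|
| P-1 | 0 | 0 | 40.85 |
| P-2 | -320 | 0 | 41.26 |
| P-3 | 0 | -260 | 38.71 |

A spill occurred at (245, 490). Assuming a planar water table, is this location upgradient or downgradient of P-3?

∂h/∂x = (41.26 − 40.85) / (-320 − 0) = -0.001281
∂h/∂y = (38.71 − 40.85) / (-260 − 0) = +0.008231
Head at (245, 490) = 40.85 + (-0.001281)·(245) + (+0.008231)·(490) = 44.57 ft.
That is higher than the 38.71 ft at P-3, so the point is upgradient.

upgradient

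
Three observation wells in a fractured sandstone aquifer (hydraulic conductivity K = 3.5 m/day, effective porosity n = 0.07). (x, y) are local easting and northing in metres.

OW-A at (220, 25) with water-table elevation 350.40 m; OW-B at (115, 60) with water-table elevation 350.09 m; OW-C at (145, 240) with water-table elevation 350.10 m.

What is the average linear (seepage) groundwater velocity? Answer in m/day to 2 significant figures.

Taking OW-A as reference: OW-B−OW-A = (-105, 35, -0.31); OW-C−OW-A = (-75, 215, -0.30).
Solve a·Δx + b·Δy = Δh: det = (-105)·215 − (-75)·35 = -19950.
∂h/∂x = [(-0.31)·215 − (-0.30)·35] / -19950 = +0.002815
∂h/∂y = [(-105)·(-0.30) − (-75)·(-0.31)] / -19950 = -0.0004135
|∇h| = √(0.002815² + -0.0004135²) = 0.002845
Seepage velocity v = K·i/n = 3.5 × 0.002845 / 0.07 = 0.1422 m/day.

0.14 m/day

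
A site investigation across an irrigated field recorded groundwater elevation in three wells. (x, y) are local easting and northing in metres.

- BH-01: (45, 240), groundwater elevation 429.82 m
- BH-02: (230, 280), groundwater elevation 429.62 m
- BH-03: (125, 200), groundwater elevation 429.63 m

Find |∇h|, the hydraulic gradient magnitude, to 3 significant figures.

0.00233

With h = a·x + b·y + c and BH-01 as origin, the differences give:
  185·a + 40·b = -0.20
  80·a + (-40)·b = -0.19
Eliminate b (×(-40) and ×40, subtract): -10600·a = 15.600 → a = ∂h/∂x = -0.001472
Back-substitute: b = ∂h/∂y = +0.001807.
|∇h| = √(-0.001472² + 0.001807²) = 0.002331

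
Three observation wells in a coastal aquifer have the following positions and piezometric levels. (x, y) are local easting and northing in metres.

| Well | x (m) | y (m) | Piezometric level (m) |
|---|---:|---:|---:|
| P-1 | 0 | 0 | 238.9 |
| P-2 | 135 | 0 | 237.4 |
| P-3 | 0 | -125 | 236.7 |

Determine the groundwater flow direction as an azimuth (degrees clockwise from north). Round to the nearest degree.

∂h/∂x = (237.4 − 238.9) / (135 − 0) = -0.01111
∂h/∂y = (236.7 − 238.9) / (-125 − 0) = +0.01760
Flow direction (−∇h) has components (+0.01111 E, -0.01760 N).
Azimuth = atan2(E, N) = atan2(+0.01111, -0.01760) = 147.7° ≈ 148°.

148°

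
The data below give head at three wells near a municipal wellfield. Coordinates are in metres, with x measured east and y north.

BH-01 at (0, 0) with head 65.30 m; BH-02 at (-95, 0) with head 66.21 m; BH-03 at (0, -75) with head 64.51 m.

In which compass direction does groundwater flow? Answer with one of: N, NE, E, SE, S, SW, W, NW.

SE

∂h/∂x = (66.21 − 65.30) / (-95 − 0) = -0.009579
∂h/∂y = (64.51 − 65.30) / (-75 − 0) = +0.01053
Flow = −∇h = (+0.009579 east, -0.01053 north), which points southeast.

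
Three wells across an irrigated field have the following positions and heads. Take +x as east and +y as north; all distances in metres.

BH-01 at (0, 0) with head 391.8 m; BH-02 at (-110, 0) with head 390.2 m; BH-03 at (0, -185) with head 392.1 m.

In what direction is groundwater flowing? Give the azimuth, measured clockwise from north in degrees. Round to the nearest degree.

∂h/∂x = (390.2 − 391.8) / (-110 − 0) = +0.01455
∂h/∂y = (392.1 − 391.8) / (-185 − 0) = -0.001622
Flow direction (−∇h) has components (-0.01455 E, +0.001622 N).
Azimuth = atan2(E, N) = atan2(-0.01455, +0.001622) = 276.4° ≈ 276°.

276°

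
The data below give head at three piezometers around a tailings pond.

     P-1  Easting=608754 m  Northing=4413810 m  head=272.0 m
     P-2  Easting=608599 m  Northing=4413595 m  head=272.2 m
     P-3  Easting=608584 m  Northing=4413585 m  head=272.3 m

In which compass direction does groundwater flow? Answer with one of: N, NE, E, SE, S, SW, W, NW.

Three-point gradient (reference P-1): Δ to P-2 = (-155, -215, +0.2), Δ to P-3 = (-170, -225, +0.3).
∂h/∂x = -0.01164, ∂h/∂y = +0.007463 (det = -1675).
Flow = −∇h = (+0.01164 east, -0.007463 north), which points southeast.

SE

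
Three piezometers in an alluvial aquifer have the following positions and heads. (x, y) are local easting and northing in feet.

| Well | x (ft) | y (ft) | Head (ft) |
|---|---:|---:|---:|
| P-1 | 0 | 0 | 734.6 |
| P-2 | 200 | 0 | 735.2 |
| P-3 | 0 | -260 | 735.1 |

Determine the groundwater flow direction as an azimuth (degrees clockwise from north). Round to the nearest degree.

∂h/∂x = (735.2 − 734.6) / (200 − 0) = +0.003000
∂h/∂y = (735.1 − 734.6) / (-260 − 0) = -0.001923
Flow direction (−∇h) has components (-0.003000 E, +0.001923 N).
Azimuth = atan2(E, N) = atan2(-0.003000, +0.001923) = 302.7° ≈ 303°.

303°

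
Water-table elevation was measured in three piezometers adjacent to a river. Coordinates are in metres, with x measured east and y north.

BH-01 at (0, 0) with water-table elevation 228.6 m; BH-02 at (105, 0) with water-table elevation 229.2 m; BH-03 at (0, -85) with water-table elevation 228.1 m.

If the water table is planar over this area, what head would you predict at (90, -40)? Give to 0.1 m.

228.9 m

∂h/∂x = (229.2 − 228.6) / (105 − 0) = +0.005714
∂h/∂y = (228.1 − 228.6) / (-85 − 0) = +0.005882
h(90, -40) = 228.6 + (+0.005714)·(90) + (+0.005882)·(-40) = 228.6 +0.514 -0.235 = 228.879 m.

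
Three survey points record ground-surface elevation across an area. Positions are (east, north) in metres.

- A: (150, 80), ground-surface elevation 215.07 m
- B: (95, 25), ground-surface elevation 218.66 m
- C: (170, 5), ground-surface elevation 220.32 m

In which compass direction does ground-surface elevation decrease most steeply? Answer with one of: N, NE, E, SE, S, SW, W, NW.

N

With z = a·x + b·y + c and A as origin, the differences give:
  (-55)·a + (-55)·b = +3.59
  20·a + (-75)·b = +5.25
Eliminate b (×(-75) and ×(-55), subtract): 5225·a = 19.500 → a = ∂z/∂x = +0.003732
Back-substitute: b = ∂z/∂y = -0.06900.
Steepest decrease is along −∇f = (-0.003732 E, +0.06900 N) → north.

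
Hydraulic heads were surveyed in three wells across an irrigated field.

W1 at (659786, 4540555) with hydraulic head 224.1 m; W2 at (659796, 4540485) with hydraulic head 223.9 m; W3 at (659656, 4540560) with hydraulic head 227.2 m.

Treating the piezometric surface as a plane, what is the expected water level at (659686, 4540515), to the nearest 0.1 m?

226.5 m

With h = a·x + b·y + c and W1 as origin, the differences give:
  10·a + (-70)·b = -0.2
  (-130)·a + 5·b = +3.1
Eliminate b (×5 and ×(-70), subtract): -9050·a = 216.00 → a = ∂h/∂x = -0.02387
Back-substitute: b = ∂h/∂y = -0.0005525.
h(659686, 4540515) = 224.1 + (-0.02387)·(-100) + (-0.0005525)·(-40) = 224.1 +2.387 +0.022 = 226.509 m.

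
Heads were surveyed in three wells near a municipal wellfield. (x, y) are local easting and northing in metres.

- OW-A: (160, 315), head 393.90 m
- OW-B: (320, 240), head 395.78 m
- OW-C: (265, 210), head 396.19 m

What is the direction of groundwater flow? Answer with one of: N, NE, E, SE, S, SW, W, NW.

N

Taking OW-A as reference: OW-B−OW-A = (160, -75, +1.88); OW-C−OW-A = (105, -105, +2.29).
Solve a·Δx + b·Δy = Δh: det = 160·(-105) − 105·(-75) = -8925.
∂h/∂x = [(+1.88)·(-105) − (+2.29)·(-75)] / -8925 = +0.002874
∂h/∂y = [160·(+2.29) − 105·(+1.88)] / -8925 = -0.01894
Flow = −∇h = (-0.002874 east, +0.01894 north), which points north.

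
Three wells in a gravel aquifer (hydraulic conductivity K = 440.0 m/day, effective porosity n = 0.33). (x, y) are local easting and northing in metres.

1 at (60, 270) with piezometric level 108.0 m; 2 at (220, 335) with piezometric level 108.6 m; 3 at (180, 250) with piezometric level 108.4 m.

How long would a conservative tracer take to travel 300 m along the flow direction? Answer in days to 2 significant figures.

Differences from 1: to 2 (Δx, Δy, Δh) = (160, 65, +0.6); to 3 = (120, -20, +0.4).
Determinant of the coordinate differences = 160·(-20) − 120·65 = -11000.
∂h/∂x = [(+0.6)·(-20) − (+0.4)·65] / -11000 = +0.003455
∂h/∂y = [160·(+0.4) − 120·(+0.6)] / -11000 = +0.0007273
|∇h| = √(0.003455² + 0.0007273²) = 0.003531
Seepage velocity v = K·i/n = 440.0 × 0.003531 / 0.33 = 4.708 m/day.
t = 300 / 4.708 = 63.72 days.

64 days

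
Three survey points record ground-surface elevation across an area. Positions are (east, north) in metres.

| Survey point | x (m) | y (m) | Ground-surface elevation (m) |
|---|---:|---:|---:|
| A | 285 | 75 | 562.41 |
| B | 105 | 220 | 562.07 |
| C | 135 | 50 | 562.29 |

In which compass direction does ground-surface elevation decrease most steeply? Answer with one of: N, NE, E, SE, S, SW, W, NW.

NW

With z = a·x + b·y + c and A as origin, the differences give:
  (-180)·a + 145·b = -0.34
  (-150)·a + (-25)·b = -0.12
Eliminate b (×(-25) and ×145, subtract): 26250·a = 25.900 → a = ∂z/∂x = +0.0009867
Back-substitute: b = ∂z/∂y = -0.001120.
Steepest decrease is along −∇f = (-0.0009867 E, +0.001120 N) → northwest.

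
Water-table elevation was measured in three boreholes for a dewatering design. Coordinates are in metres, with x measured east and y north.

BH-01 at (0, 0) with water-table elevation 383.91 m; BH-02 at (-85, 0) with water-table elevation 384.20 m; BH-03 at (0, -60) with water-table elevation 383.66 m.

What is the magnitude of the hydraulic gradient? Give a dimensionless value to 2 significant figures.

∂h/∂x = (384.20 − 383.91) / (-85 − 0) = -0.003412
∂h/∂y = (383.66 − 383.91) / (-60 − 0) = +0.004167
|∇h| = √(-0.003412² + 0.004167²) = 0.005386

0.0054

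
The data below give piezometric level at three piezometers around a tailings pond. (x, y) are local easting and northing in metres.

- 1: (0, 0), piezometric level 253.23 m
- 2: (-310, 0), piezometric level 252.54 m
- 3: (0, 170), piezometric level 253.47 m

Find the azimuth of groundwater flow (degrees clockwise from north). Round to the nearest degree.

238°

∂h/∂x = (252.54 − 253.23) / (-310 − 0) = +0.002226
∂h/∂y = (253.47 − 253.23) / (170 − 0) = +0.001412
Flow direction (−∇h) has components (-0.002226 E, -0.001412 N).
Azimuth = atan2(E, N) = atan2(-0.002226, -0.001412) = 237.6° ≈ 238°.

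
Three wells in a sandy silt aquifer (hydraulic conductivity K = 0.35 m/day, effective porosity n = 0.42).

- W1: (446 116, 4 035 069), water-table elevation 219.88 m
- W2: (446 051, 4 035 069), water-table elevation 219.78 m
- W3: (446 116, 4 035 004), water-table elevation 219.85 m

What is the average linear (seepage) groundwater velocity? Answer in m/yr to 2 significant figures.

0.49 m/yr

∂h/∂x = (219.78 − 219.88) / (446051 − 446116) = +0.001538
∂h/∂y = (219.85 − 219.88) / (4035004 − 4035069) = +0.0004615
|∇h| = √(0.001538² + 0.0004615²) = 0.001606
Seepage velocity v = K·i/n = 0.35 × 0.001606 / 0.42 = 0.001338 m/day = 0.4887 m/yr.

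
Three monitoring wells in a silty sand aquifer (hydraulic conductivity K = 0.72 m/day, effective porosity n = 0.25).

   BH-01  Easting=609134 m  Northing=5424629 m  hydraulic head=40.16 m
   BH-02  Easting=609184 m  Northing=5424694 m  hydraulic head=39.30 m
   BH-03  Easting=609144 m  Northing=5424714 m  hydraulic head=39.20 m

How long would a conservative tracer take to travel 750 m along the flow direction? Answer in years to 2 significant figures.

63 years

Differences from BH-01: to BH-02 (Δx, Δy, Δh) = (50, 65, -0.86); to BH-03 = (10, 85, -0.96).
Determinant of the coordinate differences = 50·85 − 10·65 = 3600.
∂h/∂x = [(-0.86)·85 − (-0.96)·65] / 3600 = -0.002972
∂h/∂y = [50·(-0.96) − 10·(-0.86)] / 3600 = -0.01094
|∇h| = √(-0.002972² + -0.01094²) = 0.01134
Seepage velocity v = K·i/n = 0.72 × 0.01134 / 0.25 = 0.03266 m/day.
t = 750 / 0.03266 = 2.296e+04 days = 62.9 years.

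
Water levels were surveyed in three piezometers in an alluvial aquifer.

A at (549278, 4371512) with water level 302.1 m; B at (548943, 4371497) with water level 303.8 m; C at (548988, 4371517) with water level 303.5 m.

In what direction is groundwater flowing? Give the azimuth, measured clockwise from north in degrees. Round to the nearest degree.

051°

Taking A as reference: B−A = (-335, -15, +1.7); C−A = (-290, 5, +1.4).
Solve a·Δx + b·Δy = Δh: det = (-335)·5 − (-290)·(-15) = -6025.
∂h/∂x = [(+1.7)·5 − (+1.4)·(-15)] / -6025 = -0.004896
∂h/∂y = [(-335)·(+1.4) − (-290)·(+1.7)] / -6025 = -0.003983
Flow direction (−∇h) has components (+0.004896 E, +0.003983 N).
Azimuth = atan2(E, N) = atan2(+0.004896, +0.003983) = 50.9° ≈ 051°.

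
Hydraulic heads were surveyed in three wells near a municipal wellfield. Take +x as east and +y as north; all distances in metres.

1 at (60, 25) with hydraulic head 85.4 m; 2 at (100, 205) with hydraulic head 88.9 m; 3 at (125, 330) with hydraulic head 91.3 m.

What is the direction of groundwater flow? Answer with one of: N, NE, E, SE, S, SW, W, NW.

Three-point gradient (reference 1): Δ to 2 = (40, 180, +3.5), Δ to 3 = (65, 305, +5.9).
∂h/∂x = +0.01100, ∂h/∂y = +0.01700 (det = 500).
Flow = −∇h = (-0.01100 east, -0.01700 north), which points southwest.

SW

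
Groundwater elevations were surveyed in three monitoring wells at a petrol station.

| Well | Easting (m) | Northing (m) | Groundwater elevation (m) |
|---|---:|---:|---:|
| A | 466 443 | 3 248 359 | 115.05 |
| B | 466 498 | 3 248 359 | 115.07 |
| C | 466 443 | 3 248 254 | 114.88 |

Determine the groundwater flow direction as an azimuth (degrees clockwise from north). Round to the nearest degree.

∂h/∂x = (115.07 − 115.05) / (466498 − 466443) = +0.0003636
∂h/∂y = (114.88 − 115.05) / (3248254 − 3248359) = +0.001619
Flow direction (−∇h) has components (-0.0003636 E, -0.001619 N).
Azimuth = atan2(E, N) = atan2(-0.0003636, -0.001619) = 192.7° ≈ 193°.

193°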